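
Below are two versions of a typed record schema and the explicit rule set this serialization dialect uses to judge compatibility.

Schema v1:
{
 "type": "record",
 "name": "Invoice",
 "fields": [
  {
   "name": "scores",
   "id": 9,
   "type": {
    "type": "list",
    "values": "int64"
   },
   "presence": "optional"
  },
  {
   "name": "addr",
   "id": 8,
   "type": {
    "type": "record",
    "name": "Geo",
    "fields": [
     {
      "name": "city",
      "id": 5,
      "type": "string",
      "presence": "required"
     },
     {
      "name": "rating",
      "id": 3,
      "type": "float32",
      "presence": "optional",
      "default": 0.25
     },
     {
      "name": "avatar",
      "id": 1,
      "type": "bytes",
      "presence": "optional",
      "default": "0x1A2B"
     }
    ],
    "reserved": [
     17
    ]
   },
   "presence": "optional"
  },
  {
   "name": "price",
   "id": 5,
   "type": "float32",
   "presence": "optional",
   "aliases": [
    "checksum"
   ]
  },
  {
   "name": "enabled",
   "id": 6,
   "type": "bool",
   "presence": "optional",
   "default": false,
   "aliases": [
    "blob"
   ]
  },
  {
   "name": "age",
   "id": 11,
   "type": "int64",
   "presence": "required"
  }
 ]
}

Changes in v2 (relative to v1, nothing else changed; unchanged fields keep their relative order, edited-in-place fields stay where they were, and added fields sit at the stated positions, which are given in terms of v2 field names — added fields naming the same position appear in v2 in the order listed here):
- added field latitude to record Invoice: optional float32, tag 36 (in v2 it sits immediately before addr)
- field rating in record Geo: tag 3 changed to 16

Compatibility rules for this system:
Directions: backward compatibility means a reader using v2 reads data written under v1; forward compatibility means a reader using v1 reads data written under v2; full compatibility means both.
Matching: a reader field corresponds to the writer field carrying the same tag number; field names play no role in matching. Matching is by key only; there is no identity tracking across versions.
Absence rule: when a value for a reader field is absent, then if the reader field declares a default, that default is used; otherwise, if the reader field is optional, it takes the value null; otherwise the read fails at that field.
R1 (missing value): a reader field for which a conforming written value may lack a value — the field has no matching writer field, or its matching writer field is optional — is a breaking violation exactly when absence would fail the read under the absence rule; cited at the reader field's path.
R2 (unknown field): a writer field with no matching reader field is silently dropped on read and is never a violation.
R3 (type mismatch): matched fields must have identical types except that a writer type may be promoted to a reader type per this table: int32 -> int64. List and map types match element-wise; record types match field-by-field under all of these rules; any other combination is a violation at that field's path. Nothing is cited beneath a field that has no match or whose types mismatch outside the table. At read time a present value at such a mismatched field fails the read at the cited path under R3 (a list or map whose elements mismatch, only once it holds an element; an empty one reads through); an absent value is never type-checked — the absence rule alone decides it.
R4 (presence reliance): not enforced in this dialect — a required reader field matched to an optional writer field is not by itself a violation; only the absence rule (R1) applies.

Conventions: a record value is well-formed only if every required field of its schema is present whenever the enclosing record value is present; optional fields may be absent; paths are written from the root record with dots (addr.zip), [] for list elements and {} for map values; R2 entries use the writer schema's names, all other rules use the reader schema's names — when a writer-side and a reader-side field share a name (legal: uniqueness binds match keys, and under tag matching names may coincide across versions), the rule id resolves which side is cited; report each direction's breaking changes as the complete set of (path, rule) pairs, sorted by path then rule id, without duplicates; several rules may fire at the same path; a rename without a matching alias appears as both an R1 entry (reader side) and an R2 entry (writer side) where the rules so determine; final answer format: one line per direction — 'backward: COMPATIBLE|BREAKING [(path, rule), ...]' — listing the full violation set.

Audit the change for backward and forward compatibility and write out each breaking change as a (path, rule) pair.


backward: COMPATIBLE []; forward: COMPATIBLE []

each type pair in Invoice: writer, then reader
backward pass over Invoice, reader schema v2, writer schema v1:
  scores: list<int64> -> list<int64>, writer optional; from scores
  latitude: no writer match
  addr: Geo -> Geo, writer optional; from addr
  price: float32 -> float32, writer optional; from price
  enabled: bool -> bool, writer optional; from enabled
  age: int64 -> int64, writer required; from age
  addr.city: string -> string, writer required; from addr.city
  addr.rating: no writer match
  addr.avatar: bytes -> bytes, writer optional; from addr.avatar
  writer field addr.rating has no reader counterpart
  => backward verdict for Invoice: COMPATIBLE, no violations
forward pass over Invoice, reader schema v1, writer schema v2:
  scores: list<int64> -> list<int64>, writer optional; from scores
  addr: Geo -> Geo, writer optional; from addr
  price: float32 -> float32, writer optional; from price
  enabled: bool -> bool, writer optional; from enabled
  age: int64 -> int64, writer required; from age
  writer field latitude has no reader counterpart
  addr.city: string -> string, writer required; from addr.city
  addr.rating: no writer match
  addr.avatar: bytes -> bytes, writer optional; from addr.avatar
  writer field addr.rating has no reader counterpart
  => forward verdict for Invoice: COMPATIBLE, no violations


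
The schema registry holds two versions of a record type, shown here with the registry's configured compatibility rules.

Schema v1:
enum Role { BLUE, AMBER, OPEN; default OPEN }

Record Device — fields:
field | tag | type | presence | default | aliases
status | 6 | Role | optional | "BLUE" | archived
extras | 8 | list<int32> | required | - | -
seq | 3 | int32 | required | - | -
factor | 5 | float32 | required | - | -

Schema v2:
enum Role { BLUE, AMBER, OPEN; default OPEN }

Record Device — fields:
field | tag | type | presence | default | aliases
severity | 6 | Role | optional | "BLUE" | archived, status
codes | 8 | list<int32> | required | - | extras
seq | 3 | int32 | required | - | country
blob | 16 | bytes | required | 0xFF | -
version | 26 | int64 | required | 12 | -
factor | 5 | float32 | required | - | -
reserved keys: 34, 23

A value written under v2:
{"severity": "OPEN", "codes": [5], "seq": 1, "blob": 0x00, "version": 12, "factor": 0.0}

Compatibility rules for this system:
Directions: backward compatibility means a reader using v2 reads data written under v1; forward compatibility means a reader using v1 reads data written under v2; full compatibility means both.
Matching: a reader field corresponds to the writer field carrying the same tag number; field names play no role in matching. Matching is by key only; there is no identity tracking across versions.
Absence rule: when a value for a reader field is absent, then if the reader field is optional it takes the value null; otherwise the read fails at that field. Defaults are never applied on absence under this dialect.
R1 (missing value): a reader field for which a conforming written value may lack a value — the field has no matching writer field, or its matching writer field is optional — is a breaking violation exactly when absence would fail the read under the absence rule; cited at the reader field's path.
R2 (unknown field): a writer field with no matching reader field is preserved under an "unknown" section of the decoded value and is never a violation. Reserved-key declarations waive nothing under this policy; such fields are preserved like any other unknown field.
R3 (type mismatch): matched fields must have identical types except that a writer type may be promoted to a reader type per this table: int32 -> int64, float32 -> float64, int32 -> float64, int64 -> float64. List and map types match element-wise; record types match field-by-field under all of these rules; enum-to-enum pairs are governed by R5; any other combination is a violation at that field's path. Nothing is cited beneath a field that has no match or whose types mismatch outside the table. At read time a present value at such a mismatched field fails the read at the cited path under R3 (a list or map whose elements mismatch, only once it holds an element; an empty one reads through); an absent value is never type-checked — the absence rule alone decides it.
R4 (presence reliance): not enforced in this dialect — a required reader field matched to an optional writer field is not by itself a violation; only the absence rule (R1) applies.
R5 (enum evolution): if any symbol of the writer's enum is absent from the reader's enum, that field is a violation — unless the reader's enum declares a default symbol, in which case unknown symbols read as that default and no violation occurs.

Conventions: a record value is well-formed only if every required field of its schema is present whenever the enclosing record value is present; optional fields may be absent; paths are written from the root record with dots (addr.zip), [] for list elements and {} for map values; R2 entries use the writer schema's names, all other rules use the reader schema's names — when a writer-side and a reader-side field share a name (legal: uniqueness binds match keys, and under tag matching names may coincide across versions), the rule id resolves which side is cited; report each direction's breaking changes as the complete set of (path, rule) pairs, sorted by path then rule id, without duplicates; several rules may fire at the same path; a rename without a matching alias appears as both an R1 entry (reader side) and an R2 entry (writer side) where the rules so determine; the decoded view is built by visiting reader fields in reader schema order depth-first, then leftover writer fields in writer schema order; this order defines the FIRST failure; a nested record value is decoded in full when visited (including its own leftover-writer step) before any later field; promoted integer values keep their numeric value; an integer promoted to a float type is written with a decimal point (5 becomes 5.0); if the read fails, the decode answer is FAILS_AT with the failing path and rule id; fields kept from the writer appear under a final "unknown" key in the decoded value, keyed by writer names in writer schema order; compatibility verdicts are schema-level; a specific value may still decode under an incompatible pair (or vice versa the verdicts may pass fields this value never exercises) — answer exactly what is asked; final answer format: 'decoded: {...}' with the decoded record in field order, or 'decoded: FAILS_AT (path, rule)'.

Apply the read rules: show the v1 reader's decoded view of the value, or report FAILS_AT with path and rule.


the writer's type comes first in each Device pair
decoding the Device value with the v1 reader:
  status := "OPEN" (from writer severity)
  extras := [5] (from writer codes)
  seq := 1
  factor := 0.0
  writer blob: kept under "unknown"
  writer version: kept under "unknown"
  => decoded: {"status": "OPEN", "extras": [5], "seq": 1, "factor": 0.0, "unknown": {"blob": 0x00, "version": 12}}
remaining Device differences; none change what is asked:
  renamed field status to severity in record Device (alias status declared on the renamed field) -> inert under this dialect — no rule fires on Device and the result does not move
  renamed field extras to codes in record Device (alias extras declared on the renamed field) -> inert under this dialect — no rule fires on Device and the result does not move

decoded: {"status": "OPEN", "extras": [5], "seq": 1, "factor": 0.0, "unknown": {"blob": 0x00, "version": 12}}


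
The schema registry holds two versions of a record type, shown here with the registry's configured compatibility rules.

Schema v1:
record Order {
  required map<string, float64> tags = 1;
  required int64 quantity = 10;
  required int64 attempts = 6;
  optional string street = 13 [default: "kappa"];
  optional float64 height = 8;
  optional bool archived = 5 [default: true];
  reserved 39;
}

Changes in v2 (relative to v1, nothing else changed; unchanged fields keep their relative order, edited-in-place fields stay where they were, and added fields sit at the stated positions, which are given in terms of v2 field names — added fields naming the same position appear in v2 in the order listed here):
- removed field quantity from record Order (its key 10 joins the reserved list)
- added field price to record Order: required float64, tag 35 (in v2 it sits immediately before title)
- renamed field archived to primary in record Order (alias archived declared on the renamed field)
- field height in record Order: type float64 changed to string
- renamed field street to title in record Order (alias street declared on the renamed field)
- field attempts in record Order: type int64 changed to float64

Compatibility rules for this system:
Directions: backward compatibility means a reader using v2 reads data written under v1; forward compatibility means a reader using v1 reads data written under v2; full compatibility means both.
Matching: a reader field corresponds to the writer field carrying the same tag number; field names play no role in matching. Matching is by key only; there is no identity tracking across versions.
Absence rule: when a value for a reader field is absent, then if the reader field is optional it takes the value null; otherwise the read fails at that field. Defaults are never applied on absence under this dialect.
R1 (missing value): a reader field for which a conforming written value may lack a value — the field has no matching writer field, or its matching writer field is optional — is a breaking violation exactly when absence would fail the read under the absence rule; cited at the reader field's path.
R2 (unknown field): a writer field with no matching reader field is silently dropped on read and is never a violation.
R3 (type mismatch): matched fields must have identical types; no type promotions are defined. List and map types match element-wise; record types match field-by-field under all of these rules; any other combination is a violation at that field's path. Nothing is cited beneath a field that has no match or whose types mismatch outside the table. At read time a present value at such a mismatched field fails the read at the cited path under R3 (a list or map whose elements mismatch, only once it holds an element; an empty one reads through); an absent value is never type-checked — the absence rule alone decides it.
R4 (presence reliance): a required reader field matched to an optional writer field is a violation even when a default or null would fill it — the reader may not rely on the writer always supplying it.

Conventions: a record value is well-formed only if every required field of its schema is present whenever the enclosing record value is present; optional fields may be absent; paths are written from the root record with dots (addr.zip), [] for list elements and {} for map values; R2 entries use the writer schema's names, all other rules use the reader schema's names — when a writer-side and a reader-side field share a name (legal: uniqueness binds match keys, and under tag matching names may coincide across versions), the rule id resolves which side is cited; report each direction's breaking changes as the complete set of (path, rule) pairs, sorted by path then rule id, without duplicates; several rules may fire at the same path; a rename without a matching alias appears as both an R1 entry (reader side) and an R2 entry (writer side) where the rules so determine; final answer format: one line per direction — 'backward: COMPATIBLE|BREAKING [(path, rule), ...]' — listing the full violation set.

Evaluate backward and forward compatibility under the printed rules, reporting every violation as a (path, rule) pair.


backward: BREAKING [(attempts, R3), (height, R3), (price, R1)]; forward: BREAKING [(attempts, R3), (height, R3), (quantity, R1)]

each type pair in Order: writer, then reader
backward for Order (reader v2, writer v1):
  writer required, map<string, float64> -> map<string, float64>: reader tags maps from writer tags
  writer required, int64 -> float64: reader attempts maps from writer attempts
  price: no writer-side match
  writer optional, string -> string: reader title maps from writer street
  writer optional, float64 -> string: reader height maps from writer height
  writer optional, bool -> bool: reader primary maps from writer archived
  writer field quantity has no reader counterpart
  R3 fires at attempts
  R3 fires at height
  R1 fires at price
  => 3 violation(s): backward is BREAKING for Order
forward for Order (reader v1, writer v2):
  writer required, map<string, float64> -> map<string, float64>: reader tags maps from writer tags
  quantity: no writer-side match
  writer required, float64 -> int64: reader attempts maps from writer attempts
  writer optional, string -> string: reader street maps from writer title
  writer optional, string -> float64: reader height maps from writer height
  writer optional, bool -> bool: reader archived maps from writer primary
  writer field price has no reader counterpart
  R3 fires at attempts
  R3 fires at height
  R1 fires at quantity
  => 3 violation(s): forward is BREAKING for Order


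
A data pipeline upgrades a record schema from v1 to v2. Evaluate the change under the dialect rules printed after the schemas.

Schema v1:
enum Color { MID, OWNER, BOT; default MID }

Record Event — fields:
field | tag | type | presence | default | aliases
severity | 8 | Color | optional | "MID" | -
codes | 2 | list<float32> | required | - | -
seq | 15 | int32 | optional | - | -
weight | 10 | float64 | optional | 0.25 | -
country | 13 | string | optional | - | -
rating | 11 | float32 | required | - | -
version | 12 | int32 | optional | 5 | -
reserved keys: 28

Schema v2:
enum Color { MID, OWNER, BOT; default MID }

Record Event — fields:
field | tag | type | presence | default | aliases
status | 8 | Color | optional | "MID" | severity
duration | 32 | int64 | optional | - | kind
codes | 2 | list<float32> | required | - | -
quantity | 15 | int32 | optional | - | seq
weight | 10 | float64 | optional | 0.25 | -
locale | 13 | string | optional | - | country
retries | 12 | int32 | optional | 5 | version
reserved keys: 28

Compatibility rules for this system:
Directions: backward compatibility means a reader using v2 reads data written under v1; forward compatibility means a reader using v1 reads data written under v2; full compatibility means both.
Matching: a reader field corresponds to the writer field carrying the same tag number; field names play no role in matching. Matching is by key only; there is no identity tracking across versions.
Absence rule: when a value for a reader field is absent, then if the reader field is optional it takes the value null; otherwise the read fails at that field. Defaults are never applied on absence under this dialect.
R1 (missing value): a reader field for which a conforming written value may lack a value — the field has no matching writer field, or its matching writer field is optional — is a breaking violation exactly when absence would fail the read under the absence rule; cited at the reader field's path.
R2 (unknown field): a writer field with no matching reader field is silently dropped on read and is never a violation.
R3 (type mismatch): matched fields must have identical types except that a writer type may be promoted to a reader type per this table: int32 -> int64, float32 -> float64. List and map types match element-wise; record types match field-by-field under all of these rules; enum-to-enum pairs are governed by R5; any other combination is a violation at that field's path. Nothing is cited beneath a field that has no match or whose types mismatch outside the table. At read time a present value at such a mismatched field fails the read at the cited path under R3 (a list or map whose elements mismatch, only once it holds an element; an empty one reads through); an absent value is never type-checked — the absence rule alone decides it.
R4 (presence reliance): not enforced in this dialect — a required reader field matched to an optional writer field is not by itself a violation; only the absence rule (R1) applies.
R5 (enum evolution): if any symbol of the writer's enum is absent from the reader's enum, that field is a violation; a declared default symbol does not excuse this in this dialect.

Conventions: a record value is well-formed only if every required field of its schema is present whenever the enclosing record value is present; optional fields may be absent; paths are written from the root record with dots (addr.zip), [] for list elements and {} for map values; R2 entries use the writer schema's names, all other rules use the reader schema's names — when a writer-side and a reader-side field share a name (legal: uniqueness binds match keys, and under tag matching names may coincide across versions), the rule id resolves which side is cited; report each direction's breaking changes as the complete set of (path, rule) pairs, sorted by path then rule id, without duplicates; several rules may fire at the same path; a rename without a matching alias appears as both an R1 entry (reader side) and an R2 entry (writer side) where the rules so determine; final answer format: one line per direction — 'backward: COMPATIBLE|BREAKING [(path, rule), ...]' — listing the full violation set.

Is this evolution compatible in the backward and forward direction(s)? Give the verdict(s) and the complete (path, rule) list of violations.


backward: COMPATIBLE []; forward: BREAKING [(rating, R1)]

each type pair in Event: writer, then reader
checking backward for Event: reader v2 against writer v1:
  Color -> Color, writer optional: status aligns to severity
  duration has no writer counterpart
  list<float32> -> list<float32>, writer required: codes aligns to codes
  int32 -> int32, writer optional: quantity aligns to seq
  float64 -> float64, writer optional: weight aligns to weight
  string -> string, writer optional: locale aligns to country
  int32 -> int32, writer optional: retries aligns to version
  leftover writer field: rating
  => no violations; backward on Event: COMPATIBLE
checking forward for Event: reader v1 against writer v2:
  Color -> Color, writer optional: severity aligns to status
  list<float32> -> list<float32>, writer required: codes aligns to codes
  int32 -> int32, writer optional: seq aligns to quantity
  float64 -> float64, writer optional: weight aligns to weight
  string -> string, writer optional: country aligns to locale
  rating has no writer counterpart
  int32 -> int32, writer optional: version aligns to retries
  leftover writer field: duration
  rule R1 violated at rating
  => forward: BREAKING (1)


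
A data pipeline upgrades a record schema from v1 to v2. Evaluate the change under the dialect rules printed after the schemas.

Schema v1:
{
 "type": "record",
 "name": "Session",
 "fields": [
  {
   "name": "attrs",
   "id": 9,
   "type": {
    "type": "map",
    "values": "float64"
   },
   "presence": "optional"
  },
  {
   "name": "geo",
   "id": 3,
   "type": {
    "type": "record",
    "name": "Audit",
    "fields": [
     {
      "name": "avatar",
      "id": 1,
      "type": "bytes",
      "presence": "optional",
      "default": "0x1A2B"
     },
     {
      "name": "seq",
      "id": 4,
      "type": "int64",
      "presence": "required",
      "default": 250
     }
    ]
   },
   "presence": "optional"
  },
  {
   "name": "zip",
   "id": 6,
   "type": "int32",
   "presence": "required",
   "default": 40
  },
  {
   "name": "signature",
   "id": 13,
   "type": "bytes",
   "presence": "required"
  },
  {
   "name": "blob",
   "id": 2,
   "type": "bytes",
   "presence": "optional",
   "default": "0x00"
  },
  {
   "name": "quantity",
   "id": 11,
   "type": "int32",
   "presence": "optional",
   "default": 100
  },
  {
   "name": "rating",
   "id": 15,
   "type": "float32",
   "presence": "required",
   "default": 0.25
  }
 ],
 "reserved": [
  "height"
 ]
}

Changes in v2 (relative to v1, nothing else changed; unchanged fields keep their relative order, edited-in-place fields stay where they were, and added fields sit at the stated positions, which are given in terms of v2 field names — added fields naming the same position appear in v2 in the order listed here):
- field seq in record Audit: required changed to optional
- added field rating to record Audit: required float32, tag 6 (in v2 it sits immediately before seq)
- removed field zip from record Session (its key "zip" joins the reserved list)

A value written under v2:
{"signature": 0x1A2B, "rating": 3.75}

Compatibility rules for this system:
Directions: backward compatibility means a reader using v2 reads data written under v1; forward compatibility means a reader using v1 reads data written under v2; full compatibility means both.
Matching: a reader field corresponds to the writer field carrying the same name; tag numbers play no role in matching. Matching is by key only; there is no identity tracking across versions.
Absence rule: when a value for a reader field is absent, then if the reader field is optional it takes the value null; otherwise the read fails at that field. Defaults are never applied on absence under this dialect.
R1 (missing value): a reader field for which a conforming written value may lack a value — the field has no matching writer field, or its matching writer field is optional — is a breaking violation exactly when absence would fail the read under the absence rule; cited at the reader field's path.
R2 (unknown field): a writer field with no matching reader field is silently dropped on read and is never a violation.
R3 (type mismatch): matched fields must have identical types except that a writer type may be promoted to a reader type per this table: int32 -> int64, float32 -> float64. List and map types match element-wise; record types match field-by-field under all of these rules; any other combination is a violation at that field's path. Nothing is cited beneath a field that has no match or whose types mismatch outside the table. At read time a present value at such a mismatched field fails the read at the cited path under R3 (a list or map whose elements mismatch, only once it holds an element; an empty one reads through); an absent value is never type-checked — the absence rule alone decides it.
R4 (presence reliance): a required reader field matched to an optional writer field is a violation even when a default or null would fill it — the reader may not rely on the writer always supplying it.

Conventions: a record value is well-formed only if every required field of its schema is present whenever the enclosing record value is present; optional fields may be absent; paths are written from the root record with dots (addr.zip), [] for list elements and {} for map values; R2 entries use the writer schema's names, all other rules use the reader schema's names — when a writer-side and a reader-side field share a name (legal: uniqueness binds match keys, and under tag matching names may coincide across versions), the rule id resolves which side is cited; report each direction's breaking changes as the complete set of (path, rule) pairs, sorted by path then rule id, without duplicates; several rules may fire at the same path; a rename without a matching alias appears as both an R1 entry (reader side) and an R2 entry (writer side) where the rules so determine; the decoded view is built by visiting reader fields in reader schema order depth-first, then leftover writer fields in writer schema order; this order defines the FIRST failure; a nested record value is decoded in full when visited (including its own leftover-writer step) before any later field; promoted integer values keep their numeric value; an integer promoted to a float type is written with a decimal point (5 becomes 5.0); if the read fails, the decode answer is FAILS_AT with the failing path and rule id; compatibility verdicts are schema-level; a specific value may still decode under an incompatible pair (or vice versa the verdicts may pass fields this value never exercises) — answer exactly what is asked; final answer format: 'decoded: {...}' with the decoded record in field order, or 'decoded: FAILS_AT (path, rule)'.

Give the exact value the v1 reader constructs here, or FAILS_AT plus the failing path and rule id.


decoded: FAILS_AT (zip, R1)

arrows below run writer -> reader for Session
decode walk for Session under reader schema v1:
  attrs := null (missing; optional => null)
  geo := null (missing; optional => null)
  read fails at zip under R1 (no fill)
  => FAILS_AT (zip, R1)
the other Session changes do not affect what is asked:
  field seq in record Audit: required changed to optional -> matters for Session compatibility verdicts, not for this value's decode
  added field rating to record Audit: required float32, tag 6 (in v2 it sits immediately before seq) -> matters for Session compatibility verdicts, not for this value's decode


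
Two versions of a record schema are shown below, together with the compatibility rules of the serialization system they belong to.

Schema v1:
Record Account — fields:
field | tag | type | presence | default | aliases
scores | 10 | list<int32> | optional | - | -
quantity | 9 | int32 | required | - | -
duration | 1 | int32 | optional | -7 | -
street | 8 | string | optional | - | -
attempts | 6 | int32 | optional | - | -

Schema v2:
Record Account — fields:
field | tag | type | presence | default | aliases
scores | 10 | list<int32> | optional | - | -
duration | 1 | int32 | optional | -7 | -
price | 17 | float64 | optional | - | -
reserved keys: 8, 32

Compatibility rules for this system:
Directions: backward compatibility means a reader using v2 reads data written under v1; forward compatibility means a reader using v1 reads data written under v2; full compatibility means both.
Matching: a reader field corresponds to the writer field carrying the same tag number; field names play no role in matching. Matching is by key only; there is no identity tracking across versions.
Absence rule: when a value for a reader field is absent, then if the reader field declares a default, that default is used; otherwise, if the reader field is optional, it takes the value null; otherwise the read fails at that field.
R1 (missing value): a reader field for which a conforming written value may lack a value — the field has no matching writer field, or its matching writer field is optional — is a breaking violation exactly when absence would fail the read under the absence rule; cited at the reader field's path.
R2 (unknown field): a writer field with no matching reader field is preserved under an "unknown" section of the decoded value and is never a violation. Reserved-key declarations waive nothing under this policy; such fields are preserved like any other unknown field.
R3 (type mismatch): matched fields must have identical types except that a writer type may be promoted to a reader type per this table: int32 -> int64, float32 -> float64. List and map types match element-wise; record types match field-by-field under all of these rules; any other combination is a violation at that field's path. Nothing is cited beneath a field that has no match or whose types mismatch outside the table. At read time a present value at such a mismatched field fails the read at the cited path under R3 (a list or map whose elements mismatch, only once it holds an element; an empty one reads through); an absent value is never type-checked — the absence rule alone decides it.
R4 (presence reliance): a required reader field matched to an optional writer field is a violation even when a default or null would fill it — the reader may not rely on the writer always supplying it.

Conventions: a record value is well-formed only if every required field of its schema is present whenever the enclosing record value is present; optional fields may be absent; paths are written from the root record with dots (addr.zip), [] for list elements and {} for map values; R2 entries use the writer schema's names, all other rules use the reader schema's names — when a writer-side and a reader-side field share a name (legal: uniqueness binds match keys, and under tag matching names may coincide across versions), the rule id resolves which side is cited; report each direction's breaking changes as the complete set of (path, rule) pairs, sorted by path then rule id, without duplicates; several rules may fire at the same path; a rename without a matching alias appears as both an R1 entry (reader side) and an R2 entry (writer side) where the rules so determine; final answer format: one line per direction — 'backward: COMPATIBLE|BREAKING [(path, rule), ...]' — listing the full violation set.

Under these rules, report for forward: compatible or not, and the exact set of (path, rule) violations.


forward: BREAKING [(quantity, R1)]

arrows below run writer -> reader for Account
checking forward for Account: reader v1 against writer v2:
  scores: list<int32> -> list<int32>, writer optional; from scores
  quantity: no writer-side match
  duration: int32 -> int32, writer optional; from duration
  street: no writer-side match
  attempts: no writer-side match
  leftover writer field: price
  R1 fires at quantity
  => forward verdict for Account: BREAKING, 1 violation(s)
the other Account changes do not affect what is asked:
  removed field street from record Account (its key 8 joins the reserved list) -> inert for the asked Account verdict: nothing fires
  removed field attempts from record Account -> inert for the asked Account verdict: nothing fires
  added field price to record Account: optional float64, tag 17 (in v2 it sits last) -> inert for the asked Account verdict: nothing fires


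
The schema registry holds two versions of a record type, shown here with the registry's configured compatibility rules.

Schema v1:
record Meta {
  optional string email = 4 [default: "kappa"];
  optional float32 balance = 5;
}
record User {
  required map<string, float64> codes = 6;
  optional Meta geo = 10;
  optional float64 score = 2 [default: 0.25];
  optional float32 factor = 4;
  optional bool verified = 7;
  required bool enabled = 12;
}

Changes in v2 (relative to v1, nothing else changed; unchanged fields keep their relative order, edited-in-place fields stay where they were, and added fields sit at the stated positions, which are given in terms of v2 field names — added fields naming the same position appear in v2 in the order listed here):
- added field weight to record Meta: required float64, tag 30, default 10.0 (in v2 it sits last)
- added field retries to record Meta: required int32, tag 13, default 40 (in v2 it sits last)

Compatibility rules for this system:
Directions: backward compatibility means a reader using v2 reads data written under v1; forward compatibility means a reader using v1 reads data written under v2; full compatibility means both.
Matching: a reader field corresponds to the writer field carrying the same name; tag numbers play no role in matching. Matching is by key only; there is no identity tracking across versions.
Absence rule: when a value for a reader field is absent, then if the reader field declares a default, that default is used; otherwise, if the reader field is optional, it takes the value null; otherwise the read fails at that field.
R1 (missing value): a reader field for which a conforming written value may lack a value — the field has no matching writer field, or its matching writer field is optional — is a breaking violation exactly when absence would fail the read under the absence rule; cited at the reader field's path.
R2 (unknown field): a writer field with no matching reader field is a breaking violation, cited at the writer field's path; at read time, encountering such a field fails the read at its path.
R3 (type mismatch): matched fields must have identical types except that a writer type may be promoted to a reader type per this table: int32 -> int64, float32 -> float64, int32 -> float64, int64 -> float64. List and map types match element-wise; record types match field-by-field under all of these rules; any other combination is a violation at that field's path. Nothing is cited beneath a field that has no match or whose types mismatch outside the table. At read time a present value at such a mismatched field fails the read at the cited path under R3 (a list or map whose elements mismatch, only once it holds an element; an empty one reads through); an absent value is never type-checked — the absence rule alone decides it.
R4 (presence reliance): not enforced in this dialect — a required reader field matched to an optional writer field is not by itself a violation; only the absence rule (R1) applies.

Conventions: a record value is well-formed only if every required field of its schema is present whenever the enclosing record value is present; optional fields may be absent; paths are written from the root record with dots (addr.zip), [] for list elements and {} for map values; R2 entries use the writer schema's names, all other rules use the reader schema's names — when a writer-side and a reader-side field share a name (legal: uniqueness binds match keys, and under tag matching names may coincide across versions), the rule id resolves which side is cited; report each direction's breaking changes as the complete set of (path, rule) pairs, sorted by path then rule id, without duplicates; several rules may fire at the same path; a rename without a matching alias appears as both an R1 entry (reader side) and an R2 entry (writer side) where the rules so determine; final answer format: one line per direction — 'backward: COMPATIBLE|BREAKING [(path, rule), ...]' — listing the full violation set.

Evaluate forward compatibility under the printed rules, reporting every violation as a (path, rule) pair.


forward: BREAKING [(geo.retries, R2), (geo.weight, R2)]

the writer's type comes first in each User pair
forward for User (reader v1, writer v2):
  codes: map<string, float64> -> map<string, float64>, writer required; from codes
  geo: Meta -> Meta, writer optional; from geo
  score: float64 -> float64, writer optional; from score
  factor: float32 -> float32, writer optional; from factor
  verified: bool -> bool, writer optional; from verified
  enabled: bool -> bool, writer required; from enabled
  geo.email: string -> string, writer optional; from geo.email
  geo.balance: float32 -> float32, writer optional; from geo.balance
  geo.weight (writer side), unknown to reader
  geo.retries (writer side), unknown to reader
  breaking: (geo.retries, R2)
  breaking: (geo.weight, R2)
  forward on User therefore BREAKING (2)


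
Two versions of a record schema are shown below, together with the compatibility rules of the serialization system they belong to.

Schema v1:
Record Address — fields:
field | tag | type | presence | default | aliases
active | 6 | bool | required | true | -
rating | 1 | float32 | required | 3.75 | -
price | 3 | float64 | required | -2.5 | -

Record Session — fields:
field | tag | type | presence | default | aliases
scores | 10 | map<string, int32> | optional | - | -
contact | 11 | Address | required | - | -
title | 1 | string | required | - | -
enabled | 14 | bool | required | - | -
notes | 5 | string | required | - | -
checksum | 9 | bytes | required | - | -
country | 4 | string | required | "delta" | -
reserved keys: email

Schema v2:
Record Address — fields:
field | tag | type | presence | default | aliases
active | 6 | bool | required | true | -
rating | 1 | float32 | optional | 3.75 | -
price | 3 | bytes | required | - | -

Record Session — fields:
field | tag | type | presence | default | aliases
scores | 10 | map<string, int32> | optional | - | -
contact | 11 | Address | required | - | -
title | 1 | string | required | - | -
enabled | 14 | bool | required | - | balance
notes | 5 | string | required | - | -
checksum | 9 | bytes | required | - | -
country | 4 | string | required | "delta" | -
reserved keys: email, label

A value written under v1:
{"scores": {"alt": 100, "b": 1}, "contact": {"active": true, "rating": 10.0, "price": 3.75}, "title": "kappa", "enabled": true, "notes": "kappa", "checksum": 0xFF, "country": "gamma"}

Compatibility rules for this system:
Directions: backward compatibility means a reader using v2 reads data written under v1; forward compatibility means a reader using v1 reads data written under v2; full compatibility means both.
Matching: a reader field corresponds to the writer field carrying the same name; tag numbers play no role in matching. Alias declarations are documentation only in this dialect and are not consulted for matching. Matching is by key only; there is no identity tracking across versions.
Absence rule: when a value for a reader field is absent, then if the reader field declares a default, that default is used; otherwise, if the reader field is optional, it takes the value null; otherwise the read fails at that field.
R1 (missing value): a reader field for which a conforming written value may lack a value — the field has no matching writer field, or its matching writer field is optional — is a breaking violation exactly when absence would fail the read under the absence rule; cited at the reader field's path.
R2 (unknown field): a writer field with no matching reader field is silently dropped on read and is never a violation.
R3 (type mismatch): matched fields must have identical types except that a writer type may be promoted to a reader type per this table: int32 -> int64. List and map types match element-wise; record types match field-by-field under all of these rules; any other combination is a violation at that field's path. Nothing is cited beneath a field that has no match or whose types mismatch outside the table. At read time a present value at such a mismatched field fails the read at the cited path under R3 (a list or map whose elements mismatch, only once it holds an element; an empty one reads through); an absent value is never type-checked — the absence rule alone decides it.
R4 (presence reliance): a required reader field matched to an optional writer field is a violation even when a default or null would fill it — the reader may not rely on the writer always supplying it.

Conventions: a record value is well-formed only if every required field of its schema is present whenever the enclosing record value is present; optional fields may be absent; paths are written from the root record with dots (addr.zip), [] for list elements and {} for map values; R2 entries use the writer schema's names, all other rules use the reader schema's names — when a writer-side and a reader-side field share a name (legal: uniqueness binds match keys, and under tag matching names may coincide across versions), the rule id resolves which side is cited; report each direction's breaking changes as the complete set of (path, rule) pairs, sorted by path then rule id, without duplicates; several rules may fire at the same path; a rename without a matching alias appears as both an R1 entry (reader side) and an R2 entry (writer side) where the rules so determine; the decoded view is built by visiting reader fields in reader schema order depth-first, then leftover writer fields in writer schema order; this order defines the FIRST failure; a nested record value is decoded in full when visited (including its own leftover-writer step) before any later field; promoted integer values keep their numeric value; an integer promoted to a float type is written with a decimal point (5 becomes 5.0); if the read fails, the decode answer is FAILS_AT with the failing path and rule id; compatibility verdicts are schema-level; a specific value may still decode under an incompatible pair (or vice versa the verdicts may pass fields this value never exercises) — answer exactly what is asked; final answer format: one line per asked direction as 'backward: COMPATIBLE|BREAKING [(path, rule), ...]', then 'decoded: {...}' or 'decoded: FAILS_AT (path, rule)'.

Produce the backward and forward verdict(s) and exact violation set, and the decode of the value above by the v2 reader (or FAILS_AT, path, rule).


backward: BREAKING [(contact.price, R3)]; forward: BREAKING [(contact.price, R3), (contact.rating, R4)]; decoded: FAILS_AT (contact.price, R3)

arrows below run writer -> reader for Session
backward for Session (reader v2, writer v1):
  map<string, int32> -> map<string, int32>, writer optional: scores aligns to scores
  Address -> Address, writer required: contact aligns to contact
  string -> string, writer required: title aligns to title
  bool -> bool, writer required: enabled aligns to enabled
  string -> string, writer required: notes aligns to notes
  bytes -> bytes, writer required: checksum aligns to checksum
  string -> string, writer required: country aligns to country
  bool -> bool, writer required: contact.active aligns to contact.active
  float32 -> float32, writer required: contact.rating aligns to contact.rating
  float64 -> bytes, writer required: contact.price aligns to contact.price
  rule R3 violated at contact.price
  => 1 violation(s): backward is BREAKING for Session
forward for Session (reader v1, writer v2):
  map<string, int32> -> map<string, int32>, writer optional: scores aligns to scores
  Address -> Address, writer required: contact aligns to contact
  string -> string, writer required: title aligns to title
  bool -> bool, writer required: enabled aligns to enabled
  string -> string, writer required: notes aligns to notes
  bytes -> bytes, writer required: checksum aligns to checksum
  string -> string, writer required: country aligns to country
  bool -> bool, writer required: contact.active aligns to contact.active
  float32 -> float32, writer optional: contact.rating aligns to contact.rating
  bytes -> float64, writer required: contact.price aligns to contact.price
  rule R3 violated at contact.price
  rule R4 violated at contact.rating
  => 2 violation(s): forward is BREAKING for Session
migrating the Session value to v2:
  scores := {"alt": 100, "b": 1}
  contact.active := true
  contact.rating := 10.0
  read fails at contact.price under R3
  => FAILS_AT (contact.price, R3)
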